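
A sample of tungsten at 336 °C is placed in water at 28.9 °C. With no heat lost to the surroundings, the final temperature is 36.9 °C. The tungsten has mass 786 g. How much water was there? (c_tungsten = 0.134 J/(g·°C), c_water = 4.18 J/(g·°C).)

m ≈ 942 g

|Q_tungsten| = |Q_water|:
786×0.134×(336 − 36.9) = m×4.18×(36.9 − 28.9)
33.44 m = 31502  ⇒  m ≈ 942.1 g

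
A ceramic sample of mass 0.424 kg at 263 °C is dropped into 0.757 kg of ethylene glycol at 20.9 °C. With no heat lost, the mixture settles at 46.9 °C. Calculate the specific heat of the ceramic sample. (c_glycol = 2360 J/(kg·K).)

Let T be the final temperature. ΣQ_i = 0:
0.424·c·(46.9 − 263) + 0.757·2360·(46.9 − 20.9) = 0
-91.63 c = -46450
c = -46450/-91.63 ≈ 506.9 J/(kg·K)

c ≈ 507 J/(kg·K)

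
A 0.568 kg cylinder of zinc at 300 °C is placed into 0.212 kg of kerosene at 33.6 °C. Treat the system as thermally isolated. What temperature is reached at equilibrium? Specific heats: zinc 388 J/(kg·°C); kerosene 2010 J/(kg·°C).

T_f ≈ 124.4 °C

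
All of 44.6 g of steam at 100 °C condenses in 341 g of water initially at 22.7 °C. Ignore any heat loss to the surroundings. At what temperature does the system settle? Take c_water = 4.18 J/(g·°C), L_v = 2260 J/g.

Net heat exchanged in the isolated system is zero:
latent heat released on condensation: 44.6×2260 = 100796; condensed water 100 °C→T: 186.43(T − 100); water warms: 341×4.18×(T − 22.7) = 1425.4(T − 22.7)
1611.8 T = 100796 + 18643 + 32356 = 151795
T ≈ 94.18 °C (< 100 °C, so full condensation is consistent).

T_f ≈ 94.2 °C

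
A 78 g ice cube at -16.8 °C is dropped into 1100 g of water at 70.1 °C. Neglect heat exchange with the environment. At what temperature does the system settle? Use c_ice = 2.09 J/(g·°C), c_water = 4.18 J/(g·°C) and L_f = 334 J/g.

Energy balance with sensible and latent terms:
ice -16.8→0 °C: 78×2.09×16.8 = 2738.7; melt ice: 78×334 = 26052; meltwater 0→T: 78×4.18×T = 326.04 T; water: 4598(T − 70.1)
4924 T = 322320 − 28791 = 293529
T ≈ 59.61 °C. Since T > 0 °C, the all-ice-melts assumption holds.

T_f ≈ 59.6 °C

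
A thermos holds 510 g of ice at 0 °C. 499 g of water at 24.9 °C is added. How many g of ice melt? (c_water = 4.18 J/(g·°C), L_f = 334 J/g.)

m_melted ≈ 155 g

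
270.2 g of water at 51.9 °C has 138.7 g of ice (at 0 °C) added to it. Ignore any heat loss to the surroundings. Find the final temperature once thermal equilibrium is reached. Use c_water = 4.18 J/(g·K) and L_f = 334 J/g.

Taking heat into each body as positive, Σ m c ΔT = 0:
latent heat to melt: 138.7×334 = 46326
  warm the meltwater: 579.77 T
  water cools: 270.2×4.18×(T − 51.9) = 1129.4(T − 51.9)
1709.2 T = 58618 − 46326 = 12292
T ≈ 7.19 °C. Since T > 0 °C, the all-ice-melts assumption holds.

T_f ≈ 7.2 °C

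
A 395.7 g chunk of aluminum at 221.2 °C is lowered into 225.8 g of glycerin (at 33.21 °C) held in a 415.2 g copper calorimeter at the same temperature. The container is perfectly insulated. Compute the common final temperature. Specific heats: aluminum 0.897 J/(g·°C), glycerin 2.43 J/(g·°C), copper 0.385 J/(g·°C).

Net heat exchanged in the isolated system is zero:
395.7×0.897×(T − 221.2) + 225.8×2.43×(T − 33.21) + 415.2×0.385×(T − 33.21) = 0
354.94(T − 221.2) + 548.69(T − 33.21) + 159.85(T − 33.21) = 0
1063.5 T = 102044
T ≈ 95.95 °C

T_f ≈ 96.0 °C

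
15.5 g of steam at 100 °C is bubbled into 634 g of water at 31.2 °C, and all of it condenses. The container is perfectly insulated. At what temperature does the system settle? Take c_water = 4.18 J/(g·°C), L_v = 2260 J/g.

T_f ≈ 45.7 °C

Heat gained plus heat lost sum to zero:
condense steam: −15.5×2260 = −35030; condensate cools 100→T: 15.5×4.18×(T − 100) = 64.79(T − 100); original water: 2650.1(T − 31.2)
2714.9 T = 35030 + 6479 + 82684 = 124193
T ≈ 45.74 °C, under the boiling point, so the assumption holds.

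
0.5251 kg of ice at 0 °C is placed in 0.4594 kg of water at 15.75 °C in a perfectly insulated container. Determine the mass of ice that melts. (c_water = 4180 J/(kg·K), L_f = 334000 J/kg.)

m_melted ≈ 0.0906 kg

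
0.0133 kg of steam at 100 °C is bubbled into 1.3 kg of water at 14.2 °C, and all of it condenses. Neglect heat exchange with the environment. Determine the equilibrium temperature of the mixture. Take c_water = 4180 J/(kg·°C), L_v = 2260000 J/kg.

Taking heat into each body as positive, Σ m c ΔT = 0:
latent heat released on condensation: 0.0133·2260000 = 30058
  condensed water 100 °C→T: 55.59(T − 100)
  water warms: 1.3·4180·(T − 14.2) = 5434(T − 14.2)
5489.6 T = 30058 + 5559.4 + 77163 = 112780
T ≈ 20.54 °C — below 100 °C, confirming all the steam condensed.

T_f ≈ 20.5 °C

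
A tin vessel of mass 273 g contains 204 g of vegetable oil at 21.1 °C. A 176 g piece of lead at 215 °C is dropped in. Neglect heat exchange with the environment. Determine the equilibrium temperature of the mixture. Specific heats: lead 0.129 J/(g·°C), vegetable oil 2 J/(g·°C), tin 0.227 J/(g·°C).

Let T be the final temperature. ΣQ_i = 0:
176×0.129×(T − 215) + 204×2×(T − 21.1) + 273×0.227×(T − 21.1) = 0
22.7(T − 215) + 408(T − 21.1) + 61.97(T − 21.1) = 0
492.68 T = 14798
T = 14798 / 492.68 = 30 °C

T_f ≈ 30.0 °C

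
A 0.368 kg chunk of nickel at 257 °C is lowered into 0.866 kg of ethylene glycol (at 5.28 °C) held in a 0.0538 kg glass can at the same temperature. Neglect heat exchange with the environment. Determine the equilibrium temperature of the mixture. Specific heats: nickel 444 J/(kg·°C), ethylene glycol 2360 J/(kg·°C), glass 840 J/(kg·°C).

Energy conservation, ΣQ = 0:
0.368·444·(T − 257) + 0.866·2360·(T − 5.28) + 0.0538·840·(T − 5.28) = 0
(163.39 + 2043.8 + 45.19) T = 163.39·257 + 2043.8·5.28 + 45.19·5.28
T = 53021 / 2252.3 = 23.5 °C

T_f ≈ 23.5 °C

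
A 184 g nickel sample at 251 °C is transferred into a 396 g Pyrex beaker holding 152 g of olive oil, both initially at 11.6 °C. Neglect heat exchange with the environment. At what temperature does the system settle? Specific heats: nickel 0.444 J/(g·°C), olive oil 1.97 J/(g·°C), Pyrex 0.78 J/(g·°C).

Setting the total heat transfer to zero:
184×0.444×(T − 251) + 152×1.97×(T − 11.6) + 396×0.78×(T − 11.6) = 0
81.7(T − 251) + 299.44(T − 11.6) + 308.88(T − 11.6) = 0
690.02 T = 27562
T = 27562/690.02 ≈ 39.94 °C

T_f ≈ 39.9 °C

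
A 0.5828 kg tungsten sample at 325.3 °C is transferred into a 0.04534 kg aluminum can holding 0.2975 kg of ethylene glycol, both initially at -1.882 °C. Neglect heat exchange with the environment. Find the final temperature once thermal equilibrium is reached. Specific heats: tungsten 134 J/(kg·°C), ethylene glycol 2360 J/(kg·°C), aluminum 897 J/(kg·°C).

T_f ≈ 29.2 °C

Conservation of energy gives ΣQ = 0:
0.5828*134*(T − 325.3) + 0.2975*2360*(T − (-1.882)) + 0.04534*897*(T − (-1.882)) = 0
78.1(T − 325.3) + 702.1(T − (-1.882)) + 40.67(T − (-1.882)) = 0
(78.1 + 702.1 + 40.67) T = 78.1*325.3 + 702.1*(-1.882) + 40.67*(-1.882)
T = 24006 / 820.87 = 29.2 °C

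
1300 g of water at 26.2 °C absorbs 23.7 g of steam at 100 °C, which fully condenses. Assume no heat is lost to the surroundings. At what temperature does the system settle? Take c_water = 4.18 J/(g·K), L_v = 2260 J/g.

T_f ≈ 37.2 °C

Conservation of energy gives ΣQ = 0:
latent heat released on condensation: 23.7·2260 = 53562; condensed water 100 °C→T: 99.07(T − 100); water warms: 1300·4.18·(T − 26.2) = 5434(T − 26.2)
5533.1 T = 53562 + 9906.6 + 142371 = 205839
T ≈ 37.20 °C (< 100 °C, so full condensation is consistent).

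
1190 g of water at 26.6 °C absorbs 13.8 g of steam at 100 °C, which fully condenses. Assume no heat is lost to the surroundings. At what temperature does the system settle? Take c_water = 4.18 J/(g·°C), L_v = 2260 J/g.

Let T be the final temperature. ΣQ_i = 0:
latent heat released on condensation: 13.8·2260 = 31188; condensate cools 100→T: 13.8·4.18·(T − 100) = 57.68(T − 100); original water: 4974.2(T − 26.6)
5031.9 T = 31188 + 5768.4 + 132314 = 169270
T ≈ 33.64 °C — below 100 °C, confirming all the steam condensed.

T_f ≈ 33.6 °C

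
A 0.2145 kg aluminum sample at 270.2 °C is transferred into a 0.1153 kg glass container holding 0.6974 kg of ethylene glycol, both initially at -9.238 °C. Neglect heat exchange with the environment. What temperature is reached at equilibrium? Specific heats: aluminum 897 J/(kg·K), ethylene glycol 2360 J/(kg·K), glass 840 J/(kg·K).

T_f ≈ 18.5 °C

Setting the total heat transfer to zero:
0.2145*897*(T − 270.2) + 0.6974*2360*(T − (-9.238)) + 0.1153*840*(T − (-9.238)) = 0
192.41(T − 270.2) + 1645.9(T − (-9.238)) + 96.85(T − (-9.238)) = 0
1935.1 T = 35889
T ≈ 18.55 °C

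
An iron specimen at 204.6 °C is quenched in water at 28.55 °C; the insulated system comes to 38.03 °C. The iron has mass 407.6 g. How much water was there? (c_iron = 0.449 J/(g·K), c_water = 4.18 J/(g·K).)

|Q_iron| = |Q_water|:
407.6×0.449×(204.6 − 38.03) = m×4.18×(38.03 − 28.55)
39.63 m = 30484  ⇒  m ≈ 769.3 g

m ≈ 769 g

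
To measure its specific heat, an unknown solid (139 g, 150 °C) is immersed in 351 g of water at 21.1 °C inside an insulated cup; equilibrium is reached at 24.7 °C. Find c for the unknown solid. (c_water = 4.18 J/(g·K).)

c ≈ 0.303 J/(g·K)

Conservation of energy gives ΣQ = 0:
139·c·(24.7 − 150) + 351·4.18·(24.7 − 21.1) = 0
-17417 c = -5281.8
c = -5281.8/-17417 ≈ 0.3033 J/(g·K)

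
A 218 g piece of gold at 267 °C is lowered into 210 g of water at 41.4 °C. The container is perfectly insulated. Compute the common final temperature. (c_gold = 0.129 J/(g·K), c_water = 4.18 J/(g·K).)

T_f ≈ 48.4 °C

Conservation of energy gives ΣQ = 0:
218·0.129·(T − 267) + 210·4.18·(T − 41.4) = 0
905.92 T = 43849
T = 43849 / 905.92 = 48.4 °C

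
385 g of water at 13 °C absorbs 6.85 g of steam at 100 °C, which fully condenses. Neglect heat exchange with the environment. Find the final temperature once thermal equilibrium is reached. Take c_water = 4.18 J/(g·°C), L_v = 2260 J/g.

Energy balance with sensible and latent terms:
condense steam: −6.85×2260 = −15481; condensed water 100 °C→T: 28.63(T − 100); water warms: 385×4.18×(T − 13) = 1609.3(T − 13)
1637.9 T = 15481 + 2863.3 + 20921 = 39265
T ≈ 23.97 °C (< 100 °C, so full condensation is consistent).

T_f ≈ 24.0 °C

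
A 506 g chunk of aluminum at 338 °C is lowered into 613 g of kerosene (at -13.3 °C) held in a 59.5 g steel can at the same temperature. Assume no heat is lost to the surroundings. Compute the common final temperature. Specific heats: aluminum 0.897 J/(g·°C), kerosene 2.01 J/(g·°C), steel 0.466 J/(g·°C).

Setting the total heat transfer to zero:
506·0.897·(T − 338) + 613·2.01·(T − (-13.3)) + 59.5·0.466·(T − (-13.3)) = 0
1713.7 T = 136656
T = 136656/1713.7 ≈ 79.74 °C

T_f ≈ 79.7 °C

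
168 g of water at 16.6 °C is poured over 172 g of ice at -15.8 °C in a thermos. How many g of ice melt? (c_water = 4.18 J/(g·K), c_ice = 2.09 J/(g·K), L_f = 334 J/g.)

m_melted ≈ 17.9 g

Cooling the water to 0 °C releases 168·4.18·16.6 = 11657 J.
Of that, 172·2.09·15.8 = 5679.8 J goes to bring the ice to 0 °C, leaving 5977.4 J.
Fully melting the ice requires m_ice L_f = 172·334 = 57448 J.
Since 5977.4 < 57448 J, not all the ice melts; equilibrium is at 0 °C.
m_melt = 5977.4 / L_f = 17.9 g.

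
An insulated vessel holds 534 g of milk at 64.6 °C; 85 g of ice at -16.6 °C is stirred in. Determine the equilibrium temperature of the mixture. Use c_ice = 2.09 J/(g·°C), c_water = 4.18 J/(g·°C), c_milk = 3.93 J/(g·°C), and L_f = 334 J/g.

T_f ≈ 42.5 °C

Taking heat into each body as positive, Σ m c ΔT = 0:
ice -16.6→0 °C: 85·2.09·16.6 = 2949; fusion: m_ice L_f = 85·334 = 28390; meltwater 0→T: 85·4.18·T = 355.3 T; milk cools: 534·3.93·(T − 64.6) = 2098.6(T − 64.6)
2453.9 T = 135571 − 31339 = 104232
T ≈ 42.48 °C — above 0 °C, consistent with complete melting.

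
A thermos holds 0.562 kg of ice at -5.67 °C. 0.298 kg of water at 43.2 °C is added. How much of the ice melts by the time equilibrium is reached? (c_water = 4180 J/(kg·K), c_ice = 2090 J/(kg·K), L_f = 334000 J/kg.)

m_melted ≈ 0.141 kg

Heat available from the water dropping to 0 °C: 0.298·4180·43.2 = 53812 J.
Warming the ice to 0 °C takes 0.562·2090·5.67 = 6659.9 J, leaving 47152 J for melting.
Melting all 0.562 kg of ice would need 0.562·334000 = 187708 J.
Since 47152 < 187708 J, not all the ice melts; equilibrium is at 0 °C.
Mass melted = 47152/334000 ≈ 0.1412 kg.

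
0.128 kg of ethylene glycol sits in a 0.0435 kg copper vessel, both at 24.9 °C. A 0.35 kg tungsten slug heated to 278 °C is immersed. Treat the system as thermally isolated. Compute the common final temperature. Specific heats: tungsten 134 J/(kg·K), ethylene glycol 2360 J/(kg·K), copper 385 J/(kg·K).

T_f = Σ m_i c_i T_i / Σ m_i c_i:
T_f = (46.9·278 + 302.08·24.9 + 16.75·24.9) / (46.9 + 302.08 + 16.75)
    = 20977 / 365.73 ≈ 57.36 °C

T_f ≈ 57.4 °C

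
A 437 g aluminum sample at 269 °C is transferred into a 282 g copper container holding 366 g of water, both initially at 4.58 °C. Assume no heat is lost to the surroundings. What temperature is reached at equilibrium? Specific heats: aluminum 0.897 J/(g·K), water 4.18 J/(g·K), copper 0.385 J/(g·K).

T_f ≈ 55.6 °C

Setting the total heat transfer to zero:
437·0.897·(T − 269) + 366·4.18·(T − 4.58) + 282·0.385·(T − 4.58) = 0
(391.99 + 1529.9 + 108.57) T = 391.99·269 + 1529.9·4.58 + 108.57·4.58
T ≈ 55.63 °C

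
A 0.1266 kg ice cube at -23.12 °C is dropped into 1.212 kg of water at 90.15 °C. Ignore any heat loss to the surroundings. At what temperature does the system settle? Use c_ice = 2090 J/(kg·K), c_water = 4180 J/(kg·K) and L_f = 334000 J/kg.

T_f ≈ 73.0 °C

Taking heat into each body as positive, Σ m c ΔT = 0:
ice -23.12→0 °C: 0.1266×2090×23.12 = 6117.4
  latent heat to melt: 0.1266×334000 = 42284
  meltwater 0→T: 0.1266×4180×T = 529.19 T
  water cools: 1.212×4180×(T − 90.15) = 5066.2(T − 90.15)
5595.3 T = 456714 − 48402 = 408313
T ≈ 72.97 °C — above 0 °C, consistent with complete melting.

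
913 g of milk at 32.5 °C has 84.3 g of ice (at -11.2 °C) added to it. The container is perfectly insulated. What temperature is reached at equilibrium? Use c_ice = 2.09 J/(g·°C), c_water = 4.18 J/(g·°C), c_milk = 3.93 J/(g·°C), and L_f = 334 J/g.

Sum of m c ΔT and latent-heat terms is zero:
warm ice to 0 °C: 84.3·2.09·(0 − (-11.2)) = 1973.3; melt ice: 84.3·334 = 28156; warm the meltwater: 352.37 T; milk: 3588.1(T − 32.5)
3940.5 T = 116613 − 30129 = 86483
T ≈ 21.95 °C (positive, so assuming full melt was valid).

T_f ≈ 21.9 °C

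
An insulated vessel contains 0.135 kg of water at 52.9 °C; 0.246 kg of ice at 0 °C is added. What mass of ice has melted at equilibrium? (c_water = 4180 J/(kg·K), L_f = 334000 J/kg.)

Water can give up m c ΔT = 0.135×4180×52.9 = 29851 J before reaching 0 °C.
Melting all 0.246 kg of ice would need 0.246×334000 = 82164 J.
That's not enough to melt it all — equilibrium is at 0 °C with ice remaining.
m_melted×334000 = 29851  ⇒  m_melted ≈ 0.08938 kg.

m_melted ≈ 0.0894 kg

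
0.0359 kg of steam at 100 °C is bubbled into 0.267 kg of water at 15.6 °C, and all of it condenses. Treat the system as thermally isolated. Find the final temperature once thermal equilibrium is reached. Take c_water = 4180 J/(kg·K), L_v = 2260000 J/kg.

T_f ≈ 89.7 °C

Sum of m c ΔT and latent-heat terms is zero:
steam→water at 100 °C releases m L_v = 0.0359·2260000 = 81134
  condensate cools 100→T: 0.0359·4180·(T − 100) = 150.06(T − 100)
  water warms: 0.267·4180·(T − 15.6) = 1116.1(T − 15.6)
1266.1 T = 81134 + 15006 + 17411 = 113551
T ≈ 89.68 °C — below 100 °C, confirming all the steam condensed.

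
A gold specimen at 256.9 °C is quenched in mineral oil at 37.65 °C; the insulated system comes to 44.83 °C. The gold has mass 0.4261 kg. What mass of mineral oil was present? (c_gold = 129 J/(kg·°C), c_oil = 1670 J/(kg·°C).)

m ≈ 0.972 kg

Net heat exchanged in the isolated system is zero:
0.4261×129×(44.83 − 256.9) + m×1670×(44.83 − 37.65) = 0
11991 m = 11657
m = 11657/11991 ≈ 0.9722 kg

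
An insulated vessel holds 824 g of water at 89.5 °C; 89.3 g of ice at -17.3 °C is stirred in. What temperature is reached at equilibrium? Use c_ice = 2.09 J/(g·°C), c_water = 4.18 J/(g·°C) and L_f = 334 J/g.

T_f ≈ 72.1 °C

Heat gained plus heat lost sum to zero:
ice -17.3→0 °C: 89.3·2.09·17.3 = 3228.8
  latent heat to melt: 89.3·334 = 29826
  warm the meltwater: 373.27 T
  water: 3444.3(T − 89.5)
3817.6 T = 308267 − 33055 = 275212
T ≈ 72.09 °C. Since T > 0 °C, the all-ice-melts assumption holds.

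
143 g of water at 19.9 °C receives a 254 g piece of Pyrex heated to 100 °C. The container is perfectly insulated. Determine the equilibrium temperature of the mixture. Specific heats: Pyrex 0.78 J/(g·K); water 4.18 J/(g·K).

T_f ≈ 39.8 °C

Energy conservation, ΣQ = 0:
254·0.78·(T − 100) + 143·4.18·(T − 19.9) = 0
198.12(T − 100) + 597.74(T − 19.9) = 0
795.86 T = 31707
T = 31707/795.86 ≈ 39.84 °C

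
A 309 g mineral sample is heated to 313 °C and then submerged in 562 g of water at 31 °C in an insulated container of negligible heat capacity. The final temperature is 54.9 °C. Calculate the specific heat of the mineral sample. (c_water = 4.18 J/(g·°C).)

Conservation of energy gives ΣQ = 0:
309×c×(54.9 − 313) + 562×4.18×(54.9 − 31) = 0
-79753 c = -56145
c = -56145/-79753 ≈ 0.704 J/(g·°C)

c ≈ 0.704 J/(g·°C)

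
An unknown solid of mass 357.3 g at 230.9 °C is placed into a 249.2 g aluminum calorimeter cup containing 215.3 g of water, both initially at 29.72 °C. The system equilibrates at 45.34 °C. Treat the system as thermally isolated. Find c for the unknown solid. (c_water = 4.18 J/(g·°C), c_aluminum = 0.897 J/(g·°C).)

c ≈ 0.265 J/(g·°C)

Setting the total heat transfer to zero:
357.3×c×(45.34 − 230.9) + 215.3×4.18×(45.34 − 29.72) + 249.2×0.897×(45.34 − 29.72) = 0
-66301 c = -17549
c = -17549/-66301 ≈ 0.2647 J/(g·°C)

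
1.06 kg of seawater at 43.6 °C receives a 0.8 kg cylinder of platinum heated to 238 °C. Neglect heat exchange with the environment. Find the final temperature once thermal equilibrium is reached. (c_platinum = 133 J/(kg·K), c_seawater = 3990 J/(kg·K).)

T_f ≈ 48.4 °C

|Q_platinum| = |Q_seawater|:
0.8*133*(238 − T) = 1.06*3990*(T − 43.6)
106.4(238 − T) = 4229.4(T − 43.6)
4335.8 T = 209725  ⇒  T ≈ 48.37 °C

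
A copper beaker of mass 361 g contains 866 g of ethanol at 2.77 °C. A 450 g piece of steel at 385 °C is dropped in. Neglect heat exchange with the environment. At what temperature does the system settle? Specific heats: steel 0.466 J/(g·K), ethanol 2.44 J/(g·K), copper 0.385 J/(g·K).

Net heat exchanged in the isolated system is zero:
450×0.466×(T − 385) + 866×2.44×(T − 2.77) + 361×0.385×(T − 2.77) = 0
209.7(T − 385) + 2113(T − 2.77) + 138.99(T − 2.77) = 0
2461.7 T = 86973
T ≈ 35.33 °C

T_f ≈ 35.3 °C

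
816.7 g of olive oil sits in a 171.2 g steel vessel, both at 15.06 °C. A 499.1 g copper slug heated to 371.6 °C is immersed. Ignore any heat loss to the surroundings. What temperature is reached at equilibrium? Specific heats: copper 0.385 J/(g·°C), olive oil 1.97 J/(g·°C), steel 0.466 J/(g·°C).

T_f ≈ 51.5 °C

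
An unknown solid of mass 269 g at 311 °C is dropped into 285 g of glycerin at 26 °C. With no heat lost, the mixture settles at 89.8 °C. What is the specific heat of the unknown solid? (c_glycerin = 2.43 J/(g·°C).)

c ≈ 0.743 J/(g·°C)

Setting the total heat transfer to zero:
269·c·(89.8 − 311) + 285·2.43·(89.8 − 26) = 0
-59503 c = -44185
c = -44185/-59503 ≈ 0.7426 J/(g·°C)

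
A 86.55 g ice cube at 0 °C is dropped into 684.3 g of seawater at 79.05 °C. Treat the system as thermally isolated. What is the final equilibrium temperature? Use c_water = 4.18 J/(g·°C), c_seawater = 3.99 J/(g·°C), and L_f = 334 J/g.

T_f ≈ 60.5 °C

Energy conservation, ΣQ = 0:
melt ice: 86.55·334 = 28908; meltwater 0→T: 86.55·4.18·T = 361.78 T; seawater cools: 684.3·3.99·(T − 79.05) = 2730.4(T − 79.05)
3092.1 T = 215835 − 28908 = 186927
T ≈ 60.45 °C. Since T > 0 °C, the all-ice-melts assumption holds.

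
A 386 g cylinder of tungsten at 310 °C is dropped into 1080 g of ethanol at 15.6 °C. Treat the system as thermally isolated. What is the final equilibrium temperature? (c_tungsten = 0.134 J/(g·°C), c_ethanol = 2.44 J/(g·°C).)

T_f ≈ 21.3 °C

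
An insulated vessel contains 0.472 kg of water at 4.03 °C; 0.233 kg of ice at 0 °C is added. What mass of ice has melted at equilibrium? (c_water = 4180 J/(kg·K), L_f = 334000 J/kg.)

m_melted ≈ 0.0238 kg

Heat available from the water dropping to 0 °C: 0.472·4180·4.03 = 7951 J.
To melt every bit of ice: 0.233·334000 = 77822 J.
Since 7951 < 77822 J, not all the ice melts; equilibrium is at 0 °C.
m_melt = 7951 / L_f = 0.02381 kg.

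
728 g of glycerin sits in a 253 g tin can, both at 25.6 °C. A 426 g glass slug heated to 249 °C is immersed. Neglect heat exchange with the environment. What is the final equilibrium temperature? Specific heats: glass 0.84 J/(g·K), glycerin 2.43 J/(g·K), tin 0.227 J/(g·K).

T_f ≈ 62.2 °C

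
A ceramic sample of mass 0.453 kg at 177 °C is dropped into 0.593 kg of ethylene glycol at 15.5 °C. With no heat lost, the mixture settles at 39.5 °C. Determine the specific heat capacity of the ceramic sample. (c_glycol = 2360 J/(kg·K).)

c ≈ 539 J/(kg·K)

Heat lost by the ceramic sample = heat gained by the glycol:
0.453·c·(177 − 39.5) = 0.593·2360·(39.5 − 15.5)
62.29 c = 33588  ⇒  c ≈ 539.2 J/(kg·K)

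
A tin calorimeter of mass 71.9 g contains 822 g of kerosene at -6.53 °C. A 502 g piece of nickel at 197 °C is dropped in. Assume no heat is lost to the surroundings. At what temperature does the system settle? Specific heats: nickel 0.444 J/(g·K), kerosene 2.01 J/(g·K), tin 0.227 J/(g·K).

T_f ≈ 17.5 °C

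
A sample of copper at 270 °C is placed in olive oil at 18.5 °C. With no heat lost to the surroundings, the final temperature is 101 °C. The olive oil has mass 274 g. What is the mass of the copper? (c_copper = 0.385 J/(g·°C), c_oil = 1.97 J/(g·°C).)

Heat gained plus heat lost sum to zero:
m·0.385·(101 − 270) + 274·1.97·(101 − 18.5) = 0
-65.06 m = -44532
m = -44532/-65.06 ≈ 684.4 g

m ≈ 684 g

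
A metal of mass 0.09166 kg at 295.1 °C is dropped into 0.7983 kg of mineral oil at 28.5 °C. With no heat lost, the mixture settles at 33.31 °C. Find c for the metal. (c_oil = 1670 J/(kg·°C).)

Heat lost by the metal = heat gained by the oil:
0.09166·c·(295.1 − 33.31) = 0.7983·1670·(33.31 − 28.5)
24 c = 6412.5  ⇒  c ≈ 267.2 J/(kg·°C)

c ≈ 267 J/(kg·°C)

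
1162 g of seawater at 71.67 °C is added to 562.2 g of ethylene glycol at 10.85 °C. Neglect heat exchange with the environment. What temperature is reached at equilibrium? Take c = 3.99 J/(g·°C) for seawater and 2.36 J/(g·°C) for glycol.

|Q_seawater| = |Q_glycol|:
1162*3.99*(71.67 − T) = 562.2*2.36*(T − 10.85)
4636.4(71.67 − T) = 1326.8(T − 10.85)
5963.2 T = 346685  ⇒  T ≈ 58.14 °C

T_f ≈ 58.1 °C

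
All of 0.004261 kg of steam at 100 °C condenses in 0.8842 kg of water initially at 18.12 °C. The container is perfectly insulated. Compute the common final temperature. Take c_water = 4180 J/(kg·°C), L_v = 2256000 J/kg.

T_f ≈ 21.1 °C

Energy balance with sensible and latent terms:
latent heat released on condensation: 0.004261·2256000 = 9612.8; condensed water 100 °C→T: 17.81(T − 100); water warms: 0.8842·4180·(T − 18.12) = 3696(T − 18.12)
3713.8 T = 9612.8 + 1781.1 + 66971 = 78365
T ≈ 21.10 °C, under the boiling point, so the assumption holds.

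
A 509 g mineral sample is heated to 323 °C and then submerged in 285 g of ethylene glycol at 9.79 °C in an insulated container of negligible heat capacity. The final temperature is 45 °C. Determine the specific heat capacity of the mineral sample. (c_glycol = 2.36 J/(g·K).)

Heat lost by the mineral sample = heat gained by the glycol:
509×c×(323 − 45) = 285×2.36×(45 − 9.79)
141502 c = 23682  ⇒  c ≈ 0.1674 J/(g·K)

c ≈ 0.167 J/(g·K)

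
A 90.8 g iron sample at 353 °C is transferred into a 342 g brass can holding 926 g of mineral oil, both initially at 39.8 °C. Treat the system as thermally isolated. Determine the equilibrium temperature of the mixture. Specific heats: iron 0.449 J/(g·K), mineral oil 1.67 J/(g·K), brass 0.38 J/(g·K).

T_f ≈ 47.2 °C

T_f is the heat-capacity-weighted average of the initial temperatures:
T_f = (40.77×353 + 1546.4×39.8 + 129.96×39.8) / (40.77 + 1546.4 + 129.96)
    = 81111 / 1717.1 ≈ 47.24 °C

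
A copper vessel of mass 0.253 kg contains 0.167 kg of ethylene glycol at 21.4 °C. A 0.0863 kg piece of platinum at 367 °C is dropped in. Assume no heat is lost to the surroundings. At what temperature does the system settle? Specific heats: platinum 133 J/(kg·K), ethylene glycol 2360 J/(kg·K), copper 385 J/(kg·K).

T_f ≈ 29.3 °C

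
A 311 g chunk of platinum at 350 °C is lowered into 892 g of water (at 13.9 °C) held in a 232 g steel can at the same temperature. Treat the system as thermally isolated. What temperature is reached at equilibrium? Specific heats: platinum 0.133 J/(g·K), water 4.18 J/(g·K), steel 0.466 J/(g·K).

T_f ≈ 17.5 °C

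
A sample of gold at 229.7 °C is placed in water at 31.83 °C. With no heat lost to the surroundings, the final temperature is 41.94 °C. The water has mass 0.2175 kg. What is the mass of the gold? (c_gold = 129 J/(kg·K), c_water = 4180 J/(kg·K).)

|Q_gold| = |Q_water|:
m×129×(229.7 − 41.94) = 0.2175×4180×(41.94 − 31.83)
24221 m = 9191.5  ⇒  m ≈ 0.3795 kg

m ≈ 0.379 kg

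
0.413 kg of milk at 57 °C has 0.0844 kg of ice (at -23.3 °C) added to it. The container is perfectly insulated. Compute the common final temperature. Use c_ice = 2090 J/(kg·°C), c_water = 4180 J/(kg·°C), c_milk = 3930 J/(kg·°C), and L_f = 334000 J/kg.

T_f ≈ 30.5 °C

Energy balance with sensible and latent terms:
warm ice to 0 °C: 0.0844×2090×(0 − (-23.3)) = 4110
  latent heat to melt: 0.0844×334000 = 28190
  meltwater 0→T: 0.0844×4180×T = 352.79 T
  milk: 1623.1(T − 57)
1975.9 T = 92516 − 32300 = 60217
T ≈ 30.48 °C (positive, so assuming full melt was valid).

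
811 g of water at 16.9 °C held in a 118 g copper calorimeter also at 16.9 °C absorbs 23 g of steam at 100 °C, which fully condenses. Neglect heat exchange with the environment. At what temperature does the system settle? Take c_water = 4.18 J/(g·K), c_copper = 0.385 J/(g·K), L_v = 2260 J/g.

T_f ≈ 33.9 °C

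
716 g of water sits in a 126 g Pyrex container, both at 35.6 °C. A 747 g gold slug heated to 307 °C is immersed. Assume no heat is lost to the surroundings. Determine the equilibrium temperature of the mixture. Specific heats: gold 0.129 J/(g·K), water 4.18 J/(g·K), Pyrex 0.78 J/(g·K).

T_f ≈ 43.8 °C

Net heat exchanged in the isolated system is zero:
747*0.129*(T − 307) + 716*4.18*(T − 35.6) + 126*0.78*(T − 35.6) = 0
96.36(T − 307) + 2992.9(T − 35.6) + 98.28(T − 35.6) = 0
(96.36 + 2992.9 + 98.28) T = 96.36*307 + 2992.9*35.6 + 98.28*35.6
T = 139629 / 3187.5 = 43.8 °C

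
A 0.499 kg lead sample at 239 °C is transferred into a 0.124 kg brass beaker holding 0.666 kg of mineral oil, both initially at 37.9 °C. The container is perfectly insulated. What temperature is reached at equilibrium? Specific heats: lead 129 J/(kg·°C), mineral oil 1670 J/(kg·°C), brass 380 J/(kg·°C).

T_f ≈ 48.5 °C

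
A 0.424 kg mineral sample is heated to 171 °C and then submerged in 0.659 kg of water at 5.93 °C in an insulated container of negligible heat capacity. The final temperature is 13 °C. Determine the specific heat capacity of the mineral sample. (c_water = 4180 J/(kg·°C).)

c ≈ 291 J/(kg·°C)

Heat lost by the mineral sample = heat gained by the water:
0.424×c×(171 − 13) = 0.659×4180×(13 − 5.93)
66.99 c = 19475  ⇒  c ≈ 290.7 J/(kg·°C)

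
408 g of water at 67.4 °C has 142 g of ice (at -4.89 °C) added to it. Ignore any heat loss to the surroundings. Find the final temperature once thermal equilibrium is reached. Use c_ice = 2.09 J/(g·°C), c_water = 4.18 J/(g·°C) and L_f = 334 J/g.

T_f ≈ 28.7 °C

Energy conservation, ΣQ = 0:
warm ice to 0 °C: 142·2.09·(0 − (-4.89)) = 1451.3
  latent heat to melt: 142·334 = 47428
  warm the meltwater: 593.56 T
  water: 1705.4(T − 67.4)
2299 T = 114947 − 48879 = 66067
T ≈ 28.74 °C — above 0 °C, consistent with complete melting.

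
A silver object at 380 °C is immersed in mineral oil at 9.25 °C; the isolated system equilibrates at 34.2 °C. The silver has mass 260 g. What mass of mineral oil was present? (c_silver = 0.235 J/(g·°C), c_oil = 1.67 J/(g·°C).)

m ≈ 507 g

Conservation of energy gives ΣQ = 0:
260·0.235·(34.2 − 380) + m·1.67·(34.2 − 9.25) = 0
41.67 m = 21128
m = 21128/41.67 ≈ 507.1 g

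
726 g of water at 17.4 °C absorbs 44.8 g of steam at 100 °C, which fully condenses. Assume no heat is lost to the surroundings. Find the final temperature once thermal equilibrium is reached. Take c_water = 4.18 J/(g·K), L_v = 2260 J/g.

T_f ≈ 53.6 °C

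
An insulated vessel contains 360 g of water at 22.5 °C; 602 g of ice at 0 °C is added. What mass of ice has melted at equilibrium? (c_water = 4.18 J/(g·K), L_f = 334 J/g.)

m_melted ≈ 101 g

Heat available from the water dropping to 0 °C: 360·4.18·22.5 = 33858 J.
Fully melting the ice requires m_ice L_f = 602·334 = 201068 J.
33858 J < 201068 J, so only part of the ice melts and the system sits at 0 °C.
Mass melted = 33858/334 ≈ 101.4 g.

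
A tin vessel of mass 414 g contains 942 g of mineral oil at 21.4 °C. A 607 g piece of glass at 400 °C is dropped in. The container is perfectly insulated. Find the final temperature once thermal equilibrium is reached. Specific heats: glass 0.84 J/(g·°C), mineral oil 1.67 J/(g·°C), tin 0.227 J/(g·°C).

T_f ≈ 110.1 °C

Setting the total heat transfer to zero:
607×0.84×(T − 400) + 942×1.67×(T − 21.4) + 414×0.227×(T − 21.4) = 0
509.88(T − 400) + 1573.1(T − 21.4) + 93.98(T − 21.4) = 0
2177 T = 239628
T = 239628 / 2177 = 110 °C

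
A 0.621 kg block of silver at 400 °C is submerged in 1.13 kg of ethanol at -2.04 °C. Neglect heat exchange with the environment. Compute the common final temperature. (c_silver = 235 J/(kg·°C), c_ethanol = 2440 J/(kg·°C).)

T_f ≈ 18.2 °C

Net heat exchanged in the isolated system is zero:
0.621×235×(T − 400) + 1.13×2440×(T − (-2.04)) = 0
145.94(T − 400) + 2757.2(T − (-2.04)) = 0
(145.94 + 2757.2) T = 145.94×400 + 2757.2×(-2.04)
T = 52749 / 2903.1 = 18.2 °C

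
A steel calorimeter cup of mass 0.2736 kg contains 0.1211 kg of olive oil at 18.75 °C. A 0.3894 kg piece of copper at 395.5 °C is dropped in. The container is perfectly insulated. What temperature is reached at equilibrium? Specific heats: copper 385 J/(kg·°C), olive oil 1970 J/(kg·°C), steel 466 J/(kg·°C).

T_f ≈ 128.2 °C

Taking heat into each body as positive, Σ m c ΔT = 0:
0.3894*385*(T − 395.5) + 0.1211*1970*(T − 18.75) + 0.2736*466*(T − 18.75) = 0
149.92(T − 395.5) + 238.57(T − 18.75) + 127.5(T − 18.75) = 0
(149.92 + 238.57 + 127.5) T = 149.92*395.5 + 238.57*18.75 + 127.5*18.75
T = 66157/515.98 ≈ 128.21 °C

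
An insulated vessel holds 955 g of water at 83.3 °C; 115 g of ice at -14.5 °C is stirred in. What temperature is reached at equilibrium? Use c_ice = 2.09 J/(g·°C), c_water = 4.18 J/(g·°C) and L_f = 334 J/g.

T_f ≈ 65.0 °C

Energy conservation, ΣQ = 0:
ice -14.5→0 °C: 115×2.09×14.5 = 3485.1
  fusion: m_ice L_f = 115×334 = 38410
  warm the meltwater: 480.7 T
  water cools: 955×4.18×(T − 83.3) = 3991.9(T − 83.3)
4472.6 T = 332525 − 41895 = 290630
T ≈ 64.98 °C (positive, so assuming full melt was valid).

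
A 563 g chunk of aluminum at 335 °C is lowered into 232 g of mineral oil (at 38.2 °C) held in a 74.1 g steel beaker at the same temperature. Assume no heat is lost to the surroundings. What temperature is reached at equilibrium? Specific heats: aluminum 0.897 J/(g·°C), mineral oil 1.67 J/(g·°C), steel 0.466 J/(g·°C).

T_f ≈ 199.9 °C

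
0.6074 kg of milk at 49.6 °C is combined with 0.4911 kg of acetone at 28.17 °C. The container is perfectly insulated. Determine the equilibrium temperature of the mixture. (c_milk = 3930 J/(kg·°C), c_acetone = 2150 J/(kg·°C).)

T_f ≈ 43.0 °C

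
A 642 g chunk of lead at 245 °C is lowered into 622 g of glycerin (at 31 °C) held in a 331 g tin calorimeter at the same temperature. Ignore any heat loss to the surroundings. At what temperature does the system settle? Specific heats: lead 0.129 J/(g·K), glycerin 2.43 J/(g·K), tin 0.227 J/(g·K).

Taking heat into each body as positive, Σ m c ΔT = 0:
642·0.129·(T − 245) + 622·2.43·(T − 31) + 331·0.227·(T − 31) = 0
1669.4 T = 69475
T = 69475 / 1669.4 = 41.6 °C

T_f ≈ 41.6 °C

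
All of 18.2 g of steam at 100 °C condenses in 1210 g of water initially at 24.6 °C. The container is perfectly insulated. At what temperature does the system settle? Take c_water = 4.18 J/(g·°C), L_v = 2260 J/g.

T_f ≈ 33.7 °C

Energy conservation, ΣQ = 0:
latent heat released on condensation: 18.2×2260 = 41132; condensate cools 100→T: 18.2×4.18×(T − 100) = 76.08(T − 100); water warms: 1210×4.18×(T − 24.6) = 5057.8(T − 24.6)
5133.9 T = 41132 + 7607.6 + 124422 = 173161
T ≈ 33.73 °C — below 100 °C, confirming all the steam condensed.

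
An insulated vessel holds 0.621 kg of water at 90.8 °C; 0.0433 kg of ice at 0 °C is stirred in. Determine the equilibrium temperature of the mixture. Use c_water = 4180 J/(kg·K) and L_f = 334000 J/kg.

T_f ≈ 79.7 °C

Let T be the final temperature. ΣQ_i = 0:
latent heat to melt: 0.0433·334000 = 14462; meltwater 0→T: 0.0433·4180·T = 180.99 T; water cools: 0.621·4180·(T − 90.8) = 2595.8(T − 90.8)
2776.8 T = 235697 − 14462 = 221235
T ≈ 79.67 °C. Since T > 0 °C, the all-ice-melts assumption holds.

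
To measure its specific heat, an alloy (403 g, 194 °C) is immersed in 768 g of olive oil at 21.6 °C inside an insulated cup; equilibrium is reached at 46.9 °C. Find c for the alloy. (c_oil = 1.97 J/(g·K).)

c ≈ 0.646 J/(g·K)

m_s c (T_s − T_f) = m_oil c_oil (T_f − T_0):
403×c×(194 − 46.9) = 768×1.97×(46.9 − 21.6)
59281 c = 38278  ⇒  c ≈ 0.6457 J/(g·K)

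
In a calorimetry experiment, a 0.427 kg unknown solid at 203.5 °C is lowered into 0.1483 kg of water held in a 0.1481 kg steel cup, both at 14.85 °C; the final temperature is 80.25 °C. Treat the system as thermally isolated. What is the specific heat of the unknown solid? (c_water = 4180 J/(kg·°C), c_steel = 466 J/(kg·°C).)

c ≈ 856 J/(kg·°C)

Setting the total heat transfer to zero:
0.427·c·(80.25 − 203.5) + 0.1483·4180·(80.25 − 14.85) + 0.1481·466·(80.25 − 14.85) = 0
-52.63 c = -45055
c = -45055/-52.63 ≈ 856.1 J/(kg·°C)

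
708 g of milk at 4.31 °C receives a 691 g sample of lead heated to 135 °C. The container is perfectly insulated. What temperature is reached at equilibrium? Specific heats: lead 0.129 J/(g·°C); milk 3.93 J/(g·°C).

T_f ≈ 8.4 °C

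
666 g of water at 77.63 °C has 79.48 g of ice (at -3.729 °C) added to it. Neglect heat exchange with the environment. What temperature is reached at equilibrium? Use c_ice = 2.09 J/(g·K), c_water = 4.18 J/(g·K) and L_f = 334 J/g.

T_f ≈ 60.6 °C

Net heat exchanged in the isolated system is zero:
ice -3.729→0 °C: 79.48×2.09×3.729 = 619.44
  latent heat to melt: 79.48×334 = 26546
  meltwater 0→T: 79.48×4.18×T = 332.23 T
  water cools: 666×4.18×(T − 77.63) = 2783.9(T − 77.63)
3116.1 T = 216113 − 27166 = 188947
T ≈ 60.64 °C — above 0 °C, consistent with complete melting.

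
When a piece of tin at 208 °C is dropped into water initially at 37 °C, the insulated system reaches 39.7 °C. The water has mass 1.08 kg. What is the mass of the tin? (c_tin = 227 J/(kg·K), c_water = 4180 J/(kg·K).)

m ≈ 0.319 kg

Heat gained plus heat lost sum to zero:
m×227×(39.7 − 208) + 1.08×4180×(39.7 − 37) = 0
-38204 m = -12189
m = -12189/-38204 ≈ 0.319 kg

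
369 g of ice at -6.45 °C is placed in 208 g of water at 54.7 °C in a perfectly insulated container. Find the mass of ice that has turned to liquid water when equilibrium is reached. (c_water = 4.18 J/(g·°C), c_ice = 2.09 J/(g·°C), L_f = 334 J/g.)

m_melted ≈ 127 g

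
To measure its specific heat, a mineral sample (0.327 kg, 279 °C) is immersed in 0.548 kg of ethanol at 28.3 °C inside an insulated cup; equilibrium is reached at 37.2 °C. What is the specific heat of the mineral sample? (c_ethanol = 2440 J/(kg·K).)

c ≈ 151 J/(kg·K)

m_s c (T_s − T_f) = m_ethanol c_ethanol (T_f − T_0):
0.327×c×(279 − 37.2) = 0.548×2440×(37.2 − 28.3)
79.07 c = 11900  ⇒  c ≈ 150.5 J/(kg·K)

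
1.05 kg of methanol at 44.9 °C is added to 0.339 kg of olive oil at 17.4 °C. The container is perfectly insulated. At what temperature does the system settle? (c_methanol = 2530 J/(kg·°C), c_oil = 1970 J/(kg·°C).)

T_f ≈ 39.4 °C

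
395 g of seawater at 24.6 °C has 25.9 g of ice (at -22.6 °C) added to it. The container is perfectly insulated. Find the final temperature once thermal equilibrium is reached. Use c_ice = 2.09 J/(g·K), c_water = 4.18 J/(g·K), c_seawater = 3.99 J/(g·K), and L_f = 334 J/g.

Energy conservation, ΣQ = 0:
warm ice to 0 °C: 25.9×2.09×(0 − (-22.6)) = 1223.4
  fusion: m_ice L_f = 25.9×334 = 8650.6
  warm the meltwater: 108.26 T
  seawater: 1576.1(T − 24.6)
1684.3 T = 38771 − 9874 = 28897
T ≈ 17.16 °C (positive, so assuming full melt was valid).

T_f ≈ 17.2 °C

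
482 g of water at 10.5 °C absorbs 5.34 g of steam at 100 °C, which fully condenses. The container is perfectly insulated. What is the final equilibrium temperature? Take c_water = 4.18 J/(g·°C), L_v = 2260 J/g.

T_f ≈ 17.4 °C

Energy balance with sensible and latent terms:
latent heat released on condensation: 5.34·2260 = 12068; condensed water 100 °C→T: 22.32(T − 100); original water: 2014.8(T − 10.5)
2037.1 T = 12068 + 2232.1 + 21155 = 35456
T ≈ 17.41 °C (< 100 °C, so full condensation is consistent).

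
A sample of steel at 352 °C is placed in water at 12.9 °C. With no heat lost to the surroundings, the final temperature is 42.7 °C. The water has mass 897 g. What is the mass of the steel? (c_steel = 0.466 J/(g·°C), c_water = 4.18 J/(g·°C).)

m ≈ 775 g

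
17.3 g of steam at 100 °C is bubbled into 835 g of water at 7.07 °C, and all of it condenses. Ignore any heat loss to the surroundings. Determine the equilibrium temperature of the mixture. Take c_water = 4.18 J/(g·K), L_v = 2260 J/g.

Net heat exchanged in the isolated system is zero:
steam→water at 100 °C releases m L_v = 17.3·2260 = 39098
  condensed water 100 °C→T: 72.31(T − 100)
  original water: 3490.3(T − 7.07)
3562.6 T = 39098 + 7231.4 + 24676 = 71006
T ≈ 19.93 °C (< 100 °C, so full condensation is consistent).

T_f ≈ 19.9 °C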